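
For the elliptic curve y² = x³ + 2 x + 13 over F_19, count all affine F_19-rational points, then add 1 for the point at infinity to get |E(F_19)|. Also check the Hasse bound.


Affine points = {(1, 4), (1, 15), (2, 5), (2, 14), (4, 3), (4, 16), (7, 3), (7, 16), (8, 3), (8, 16), (9, 0), (10, 8), (10, 11), (11, 6), (11, 13), (12, 6), (12, 13), (14, 7), (14, 12), (15, 6), (15, 13), (17, 1), (17, 18)}; affine count = 23; |E(F_19)| = 24.

Discriminant check: Δ ∝ 4a³ + 27b² = 4·2³ + 27·13² = 4·8 + 27·169 ≡ 16 (mod 19). Nonzero ⇒ E is nonsingular.
For each x ∈ F_19, compute rhs = x³ + 2·x + 13 mod 19, then count y ∈ F_19 with y² ≡ rhs.
  x = 0: rhs = 13, matching y values: none (0 points).
  x = 1: rhs = 16, matching y values: 4, 15 (2 points).
  x = 2: rhs = 6, matching y values: 5, 14 (2 points).
  x = 3: rhs = 8, matching y values: none (0 points).
  x = 4: rhs = 9, matching y values: 3, 16 (2 points).
  x = 5: rhs = 15, matching y values: none (0 points).
  x = 6: rhs = 13, matching y values: none (0 points).
  x = 7: rhs = 9, matching y values: 3, 16 (2 points).
  x = 8: rhs = 9, matching y values: 3, 16 (2 points).
  x = 9: rhs = 0, matching y values: 0 (1 points).
  x = 10: rhs = 7, matching y values: 8, 11 (2 points).
  x = 11: rhs = 17, matching y values: 6, 13 (2 points).
  x = 12: rhs = 17, matching y values: 6, 13 (2 points).
  x = 13: rhs = 13, matching y values: none (0 points).
  x = 14: rhs = 11, matching y values: 7, 12 (2 points).
  x = 15: rhs = 17, matching y values: 6, 13 (2 points).
  x = 16: rhs = 18, matching y values: none (0 points).
  x = 17: rhs = 1, matching y values: 1, 18 (2 points).
  x = 18: rhs = 10, matching y values: none (0 points).
Total affine count: 23.
Full point count |E(F_19)| = 23 + 1 = 24.
Hasse bound: |24 − (19+1)| = |4| = 4 ≤ 2√19 ≈ 8.7178 ✓.


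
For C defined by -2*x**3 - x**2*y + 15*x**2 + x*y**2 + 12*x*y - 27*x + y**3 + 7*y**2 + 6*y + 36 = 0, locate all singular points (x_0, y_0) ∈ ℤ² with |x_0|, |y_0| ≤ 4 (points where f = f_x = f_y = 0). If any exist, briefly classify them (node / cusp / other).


Singular points: {(3, -3)}; classification: cusp.

Compute partial derivatives:
  f_x = -6*x**2 - 2*x*y + 30*x + y**2 + 12*y - 27.
  f_y = -x**2 + 2*x*y + 12*x + 3*y**2 + 14*y + 6.
Scan x_0 ∈ {−4, ..., 4}. For each x_0, f_y(x_0, y) is a polynomial in y; find its integer roots y ∈ {−4, ..., 4}, then test f_x and f at those candidates.
  x = -4: f_y(-4, y) = 3*y**2 + 6*y - 58; no integer root y with |y| ≤ 4.
  x = -3: f_y(-3, y) = 3*y**2 + 8*y - 39; no integer root y with |y| ≤ 4.
  x = -2: f_y(-2, y) = 3*y**2 + 10*y - 22; no integer root y with |y| ≤ 4.
  x = -1: f_y(-1, y) = 3*y**2 + 12*y - 7; no integer root y with |y| ≤ 4.
  x = 0: f_y(0, y) = 3*y**2 + 14*y + 6; no integer root y with |y| ≤ 4.
  x = 1: f_y(1, y) = 3*y**2 + 16*y + 17; no integer root y with |y| ≤ 4.
  x = 2: f_y(2, y) = 3*y**2 + 18*y + 26; no integer root y with |y| ≤ 4.
  x = 3: f_y(3, y) = 3*y**2 + 20*y + 33; vanishes at y ∈ {-3}. (3, -3): f_x = 0, f = 0 — SINGULAR.
  x = 4: f_y(4, y) = 3*y**2 + 22*y + 38; no integer root y with |y| ≤ 4.
Only singular point on the grid: (3, -3).
Classify: substitute x = 3 + u, y = -3 + v and expand: f = -2*u**3 - u**2*v + u*v**2 + v**3 + v**2.
No constant or linear terms (consistent with a singular point). Quadratic part: v**2. Cubic part: -2*u**3 - u**2*v + u*v**2 + v**3.
The quadratic part v**2 is a perfect square, so there is a single (double) tangent line v = 0, i.e. y = -3. Restricting the cubic part to that line (v = 0) leaves -2*u**3 ≠ 0, so f is not divisible by v and the branch is v² ≈ 2*u**3 to lowest order — this is a cusp.
Classification: cusp.


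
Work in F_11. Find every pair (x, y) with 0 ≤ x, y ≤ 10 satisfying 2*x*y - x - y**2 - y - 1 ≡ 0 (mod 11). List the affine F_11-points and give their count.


Affine F_11-points: {(1, 5), (1, 7), (3, 1), (3, 4), (6, 2), (6, 9), (7, 3), (7, 10), (10, 0), (10, 8)}; count = 10.

For each of the 121 pairs (x, y) ∈ F_11², evaluate f(x, y) mod 11. Record the zeros.
  x = 0: [0↦10, 1↦8, 2↦4, 3↦9, 4↦1, 5↦2, 6↦1, 7↦9, 8↦4, 9↦8, 10↦10]  zeros at y ∈ ∅
  x = 1: [0↦9, 1↦9, 2↦7, 3↦3, 4↦8, 5↦0, 6↦1, 7↦0, 8↦8, 9↦3, 10↦7]  zeros at y ∈ {5, 7}
  x = 2: [0↦8, 1↦10, 2↦10, 3↦8, 4↦4, 5↦9, 6↦1, 7↦2, 8↦1, 9↦9, 10↦4]  zeros at y ∈ ∅
  x = 3: [0↦7, 1↦0, 2↦2, 3↦2, 4↦0, 5↦7, 6↦1, 7↦4, 8↦5, 9↦4, 10↦1]  zeros at y ∈ {1, 4}
  x = 4: [0↦6, 1↦1, 2↦5, 3↦7, 4↦7, 5↦5, 6↦1, 7↦6, 8↦9, 9↦10, 10↦9]  zeros at y ∈ ∅
  x = 5: [0↦5, 1↦2, 2↦8, 3↦1, 4↦3, 5↦3, 6↦1, 7↦8, 8↦2, 9↦5, 10↦6]  zeros at y ∈ ∅
  x = 6: [0↦4, 1↦3, 2↦0, 3↦6, 4↦10, 5↦1, 6↦1, 7↦10, 8↦6, 9↦0, 10↦3]  zeros at y ∈ {2, 9}
  x = 7: [0↦3, 1↦4, 2↦3, 3↦0, 4↦6, 5↦10, 6↦1, 7↦1, 8↦10, 9↦6, 10↦0]  zeros at y ∈ {3, 10}
  x = 8: [0↦2, 1↦5, 2↦6, 3↦5, 4↦2, 5↦8, 6↦1, 7↦3, 8↦3, 9↦1, 10↦8]  zeros at y ∈ ∅
  x = 9: [0↦1, 1↦6, 2↦9, 3↦10, 4↦9, 5↦6, 6↦1, 7↦5, 8↦7, 9↦7, 10↦5]  zeros at y ∈ ∅
  x = 10: [0↦0, 1↦7, 2↦1, 3↦4, 4↦5, 5↦4, 6↦1, 7↦7, 8↦0, 9↦2, 10↦2]  zeros at y ∈ {0, 8}
Collecting zeros: affine points = {(1, 5), (1, 7), (3, 1), (3, 4), (6, 2), (6, 9), (7, 3), (7, 10), (10, 0), (10, 8)}.
Total count |C(F_11)_aff| = 10.


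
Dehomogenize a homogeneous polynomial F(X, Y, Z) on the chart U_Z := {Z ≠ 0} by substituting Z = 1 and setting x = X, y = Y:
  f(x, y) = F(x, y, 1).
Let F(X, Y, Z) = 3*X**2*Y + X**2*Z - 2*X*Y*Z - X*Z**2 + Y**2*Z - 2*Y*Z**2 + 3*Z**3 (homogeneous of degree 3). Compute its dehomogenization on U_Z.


f(x, y) = 3*x**2*y + x**2 - 2*x*y - x + y**2 - 2*y + 3

On U_Z we set Z = 1. Each monomial c·X^i·Y^j·Z^k in F becomes c·x^i·y^j·1^k = c·x^i·y^j.
Substituting Z = 1: F(X, Y, 1) = 3*x**2*y + x**2 - 2*x*y - x + y**2 - 2*y + 3.
Note: deg(f) ≤ deg(F) = 3; strict inequality happens when F is divisible by Z (lost terms).


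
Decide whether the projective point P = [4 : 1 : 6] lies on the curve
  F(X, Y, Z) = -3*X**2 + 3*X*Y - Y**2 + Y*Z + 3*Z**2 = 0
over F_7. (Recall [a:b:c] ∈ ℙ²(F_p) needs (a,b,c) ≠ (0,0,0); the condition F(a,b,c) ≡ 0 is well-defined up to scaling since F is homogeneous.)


F(4,1,6) ≡ 0 (mod 7); P is on the curve.

Evaluate F(4, 1, 6) term-by-term (mod 7).
  -3*X**2 ↦ -3·16·1·1 = -48
  3*X*Y ↦ 3·4·1·1 = 12
  -Y**2 ↦ -1·1·1·1 = -1
  Y*Z ↦ 1·1·1·6 = 6
  3*Z**2 ↦ 3·1·1·36 = 108
Sum: F(4, 1, 6) = (-48) + (12) + (-1) + (6) + (108) = 77.
Reducing mod 7: 77 ≡ 0 (mod 7).
Since F(a, b, c) ≡ 0 (mod 7), P lies on the curve.


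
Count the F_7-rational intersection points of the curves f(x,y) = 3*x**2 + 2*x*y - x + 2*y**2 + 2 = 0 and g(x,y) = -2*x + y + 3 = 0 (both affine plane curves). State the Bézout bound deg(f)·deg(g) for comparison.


Common zeros: ∅; count = 0; Bézout bound = 2.

deg(f) = 2, deg(g) = 1, so Bézout bound = 2.
Scan x ∈ F_7. For each x, list the y ∈ F_7 with f(x, y) ≡ 0 and those with g(x, y) ≡ 0 (mod 7); the common zeros in that column are the intersection.
  x = 0: f ≡ 0 at y ∈ ∅; g ≡ 0 at y ∈ {4}; common: ∅.
  x = 1: f ≡ 0 at y ∈ {3}; g ≡ 0 at y ∈ {6}; common: ∅.
  x = 2: f ≡ 0 at y ∈ {2, 3}; g ≡ 0 at y ∈ {1}; common: ∅.
  x = 3: f ≡ 0 at y ∈ ∅; g ≡ 0 at y ∈ {3}; common: ∅.
  x = 4: f ≡ 0 at y ∈ {1, 2}; g ≡ 0 at y ∈ {5}; common: ∅.
  x = 5: f ≡ 0 at y ∈ {1}; g ≡ 0 at y ∈ {0}; common: ∅.
  x = 6: f ≡ 0 at y ∈ ∅; g ≡ 0 at y ∈ {2}; common: ∅.
Collecting: common zeros = ∅, so the count is 0.
Comparison with the Bézout bound: 0 ≤ 2 = deg(f)·deg(g), as expected for curves with no common component (the affine F_7-count falls short of the bound because intersections may lie at infinity, over extension fields, or carry multiplicity).


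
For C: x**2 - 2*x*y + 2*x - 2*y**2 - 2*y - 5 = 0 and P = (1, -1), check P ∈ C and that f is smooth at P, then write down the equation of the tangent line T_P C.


Tangent line at P: 6*x - 6 = 0.

Step 1: f(1, -1) = 0, so P lies on C.
Step 2: partial derivatives
  f_x(x, y) = 2*x - 2*y + 2, f_y(x, y) = -2*x - 4*y - 2.
  f_x(P) = 6, f_y(P) = 0 (gradient nonzero, so P is smooth).
Step 3: tangent line at P: 6·(x − 1) + 0·(y − -1) = 0.
Expanding: 6*x - 6 = 0.


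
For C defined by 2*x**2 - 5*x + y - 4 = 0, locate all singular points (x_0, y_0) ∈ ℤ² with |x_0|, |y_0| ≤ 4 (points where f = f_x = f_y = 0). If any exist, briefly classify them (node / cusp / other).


No singular points in the scanned grid; C is smooth there.

Compute partial derivatives:
  f_x = 4*x - 5.
  f_y = 1.
f_y = 1 is a nonzero constant, so f_y never vanishes: no point (x, y) can satisfy f = f_x = f_y = 0. In particular no (x, y) ∈ {−4, ..., 4}² is singular; the curve is smooth.


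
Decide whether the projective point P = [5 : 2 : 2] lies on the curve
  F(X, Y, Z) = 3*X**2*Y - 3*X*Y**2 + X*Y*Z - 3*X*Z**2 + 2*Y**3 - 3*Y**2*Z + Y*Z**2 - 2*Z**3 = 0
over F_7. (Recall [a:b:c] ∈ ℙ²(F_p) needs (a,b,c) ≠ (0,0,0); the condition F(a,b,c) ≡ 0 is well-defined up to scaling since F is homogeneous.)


F(5,2,2) ≡ 6 (mod 7); P is NOT on the curve.

Evaluate F(5, 2, 2) term-by-term (mod 7).
  3*X**2*Y ↦ 3·25·2·1 = 150
  -3*X*Y**2 ↦ -3·5·4·1 = -60
  X*Y*Z ↦ 1·5·2·2 = 20
  -3*X*Z**2 ↦ -3·5·1·4 = -60
  2*Y**3 ↦ 2·1·8·1 = 16
  -3*Y**2*Z ↦ -3·1·4·2 = -24
  Y*Z**2 ↦ 1·1·2·4 = 8
  -2*Z**3 ↦ -2·1·1·8 = -16
Sum: F(5, 2, 2) = (150) + (-60) + (20) + (-60) + (16) + (-24) + (8) + (-16) = 34.
Reducing mod 7: 34 ≡ 6 (mod 7).
Since F(a, b, c) ≡ 6 ≠ 0 (mod 7), P does NOT lie on the curve.


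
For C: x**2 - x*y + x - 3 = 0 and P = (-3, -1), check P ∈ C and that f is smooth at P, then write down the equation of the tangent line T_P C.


Tangent line at P: -4*x + 3*y - 9 = 0.

Step 1: f(-3, -1) = 0, so P lies on C.
Step 2: partial derivatives
  f_x(x, y) = 2*x - y + 1, f_y(x, y) = -x.
  f_x(P) = -4, f_y(P) = 3 (gradient nonzero, so P is smooth).
Step 3: tangent line at P: -4·(x − -3) + 3·(y − -1) = 0.
Expanding: -4*x + 3*y - 9 = 0.


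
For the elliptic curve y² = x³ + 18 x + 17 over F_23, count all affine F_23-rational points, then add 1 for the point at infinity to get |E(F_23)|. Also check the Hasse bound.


Affine points = {(1, 6), (1, 17), (3, 11), (3, 12), (5, 5), (5, 18), (7, 7), (7, 16), (8, 11), (8, 12), (10, 1), (10, 22), (12, 11), (12, 12), (14, 0), (16, 10), (16, 13), (18, 3), (18, 20)}; affine count = 19; |E(F_23)| = 20.

Discriminant check: Δ ∝ 4a³ + 27b² = 4·18³ + 27·17² = 4·5832 + 27·289 ≡ 12 (mod 23). Nonzero ⇒ E is nonsingular.
For each x ∈ F_23, compute rhs = x³ + 18·x + 17 mod 23, then count y ∈ F_23 with y² ≡ rhs.
  x = 0: rhs = 17, matching y values: none (0 points).
  x = 1: rhs = 13, matching y values: 6, 17 (2 points).
  x = 2: rhs = 15, matching y values: none (0 points).
  x = 3: rhs = 6, matching y values: 11, 12 (2 points).
  x = 4: rhs = 15, matching y values: none (0 points).
  x = 5: rhs = 2, matching y values: 5, 18 (2 points).
  x = 6: rhs = 19, matching y values: none (0 points).
  x = 7: rhs = 3, matching y values: 7, 16 (2 points).
  x = 8: rhs = 6, matching y values: 11, 12 (2 points).
  x = 9: rhs = 11, matching y values: none (0 points).
  x = 10: rhs = 1, matching y values: 1, 22 (2 points).
  x = 11: rhs = 5, matching y values: none (0 points).
  x = 12: rhs = 6, matching y values: 11, 12 (2 points).
  x = 13: rhs = 10, matching y values: none (0 points).
  x = 14: rhs = 0, matching y values: 0 (1 points).
  x = 15: rhs = 5, matching y values: none (0 points).
  x = 16: rhs = 8, matching y values: 10, 13 (2 points).
  x = 17: rhs = 15, matching y values: none (0 points).
  x = 18: rhs = 9, matching y values: 3, 20 (2 points).
  x = 19: rhs = 19, matching y values: none (0 points).
  x = 20: rhs = 5, matching y values: none (0 points).
  x = 21: rhs = 19, matching y values: none (0 points).
  x = 22: rhs = 21, matching y values: none (0 points).
Total affine count: 19.
Full point count |E(F_23)| = 19 + 1 = 20.
Hasse bound: |20 − (23+1)| = |-4| = 4 ≤ 2√23 ≈ 9.5917 ✓.


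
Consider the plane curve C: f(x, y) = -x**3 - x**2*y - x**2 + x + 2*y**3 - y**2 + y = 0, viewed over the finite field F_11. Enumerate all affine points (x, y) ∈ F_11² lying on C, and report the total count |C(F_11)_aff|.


Affine F_11-points: {(0, 0), (0, 8), (0, 9), (1, 1), (1, 2), (1, 3), (3, 0), (4, 9), (7, 0), (7, 3), (8, 2), (8, 6), (8, 9), (9, 1), (10, 1), (10, 2), (10, 3)}; count = 17.

For each of the 121 pairs (x, y) ∈ F_11², evaluate f(x, y) mod 11. Record the zeros.
  x = 0: [0↦0, 1↦2, 2↦3, 3↦4, 4↦6, 5↦10, 6↦6, 7↦6, 8↦0, 9↦0, 10↦7]  zeros at y ∈ {0, 8, 9}
  x = 1: [0↦10, 1↦0, 2↦0, 3↦0, 4↦1, 5↦4, 6↦10, 7↦9, 8↦2, 9↦1, 10↦7]  zeros at y ∈ {1, 2, 3}
  x = 2: [0↦1, 1↦10, 2↦7, 3↦4, 4↦2, 5↦2, 6↦5, 7↦1, 8↦2, 9↦9, 10↦1]  zeros at y ∈ ∅
  x = 3: [0↦0, 1↦4, 2↦7, 3↦10, 4↦3, 5↦9, 6↦7, 7↦9, 8↦5, 9↦7, 10↦5]  zeros at y ∈ {0}
  x = 4: [0↦1, 1↦9, 2↦5, 3↦1, 4↦9, 5↦8, 6↦10, 7↦5, 8↦5, 9↦0, 10↦2]  zeros at y ∈ {9}
  x = 5: [0↦9, 1↦8, 2↦6, 3↦4, 4↦3, 5↦4, 6↦8, 7↦5, 8↦7, 9↦4, 10↦8]  zeros at y ∈ ∅
  x = 6: [0↦7, 1↦6, 2↦4, 3↦2, 4↦1, 5↦2, 6↦6, 7↦3, 8↦5, 9↦2, 10↦6]  zeros at y ∈ ∅
  x = 7: [0↦0, 1↦8, 2↦4, 3↦0, 4↦8, 5↦7, 6↦9, 7↦4, 8↦4, 9↦10, 10↦1]  zeros at y ∈ {0, 3}
  x = 8: [0↦4, 1↦8, 2↦0, 3↦3, 4↦7, 5↦2, 6↦0, 7↦2, 8↦9, 9↦0, 10↦9]  zeros at y ∈ {2, 6, 9}
  x = 9: [0↦2, 1↦0, 2↦8, 3↦5, 4↦3, 5↦3, 6↦6, 7↦2, 8↦3, 9↦10, 10↦2]  zeros at y ∈ {1}
  x = 10: [0↦10, 1↦0, 2↦0, 3↦0, 4↦1, 5↦4, 6↦10, 7↦9, 8↦2, 9↦1, 10↦7]  zeros at y ∈ {1, 2, 3}
Collecting zeros: affine points = {(0, 0), (0, 8), (0, 9), (1, 1), (1, 2), (1, 3), (3, 0), (4, 9), (7, 0), (7, 3), (8, 2), (8, 6), (8, 9), (9, 1), (10, 1), (10, 2), (10, 3)}.
Total count |C(F_11)_aff| = 17.


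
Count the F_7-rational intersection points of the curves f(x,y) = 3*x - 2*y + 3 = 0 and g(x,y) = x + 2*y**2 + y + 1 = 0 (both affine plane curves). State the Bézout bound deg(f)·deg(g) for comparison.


Common zeros: {(0, 5), (6, 0)}; count = 2; Bézout bound = 2.

deg(f) = 1, deg(g) = 2, so Bézout bound = 2.
Scan x ∈ F_7. For each x, list the y ∈ F_7 with f(x, y) ≡ 0 and those with g(x, y) ≡ 0 (mod 7); the common zeros in that column are the intersection.
  x = 0: f ≡ 0 at y ∈ {5}; g ≡ 0 at y ∈ {5}; common: {5}.
  x = 1: f ≡ 0 at y ∈ {3}; g ≡ 0 at y ∈ ∅; common: ∅.
  x = 2: f ≡ 0 at y ∈ {1}; g ≡ 0 at y ∈ ∅; common: ∅.
  x = 3: f ≡ 0 at y ∈ {6}; g ≡ 0 at y ∈ {1, 2}; common: ∅.
  x = 4: f ≡ 0 at y ∈ {4}; g ≡ 0 at y ∈ ∅; common: ∅.
  x = 5: f ≡ 0 at y ∈ {2}; g ≡ 0 at y ∈ {4, 6}; common: ∅.
  x = 6: f ≡ 0 at y ∈ {0}; g ≡ 0 at y ∈ {0, 3}; common: {0}.
Collecting: common zeros = {(0, 5), (6, 0)}, so the count is 2.
Comparison with the Bézout bound: 2 ≤ 2 = deg(f)·deg(g), as expected for curves with no common component (the bound is attained).


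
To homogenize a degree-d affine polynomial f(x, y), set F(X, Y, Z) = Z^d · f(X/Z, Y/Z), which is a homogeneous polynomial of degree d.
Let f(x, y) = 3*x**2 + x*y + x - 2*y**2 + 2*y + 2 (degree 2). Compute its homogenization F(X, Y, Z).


F(X, Y, Z) = 3*X**2 + X*Y + X*Z - 2*Y**2 + 2*Y*Z + 2*Z**2

deg(f) = 2.
Substitute x = X/Z, y = Y/Z into f, then multiply by Z^2.
  monomial 3·x^2·y^0 ↦ 3·X^2·Y^0·Z^0.
  monomial 1·x^1·y^1 ↦ 1·X^1·Y^1·Z^0.
  monomial 1·x^1·y^0 ↦ 1·X^1·Y^0·Z^1.
  monomial -2·x^0·y^2 ↦ -2·X^0·Y^2·Z^0.
  monomial 2·x^0·y^1 ↦ 2·X^0·Y^1·Z^1.
  monomial 2·x^0·y^0 ↦ 2·X^0·Y^0·Z^2.
Collecting: F(X, Y, Z) = 3*X**2 + X*Y + X*Z - 2*Y**2 + 2*Y*Z + 2*Z**2.


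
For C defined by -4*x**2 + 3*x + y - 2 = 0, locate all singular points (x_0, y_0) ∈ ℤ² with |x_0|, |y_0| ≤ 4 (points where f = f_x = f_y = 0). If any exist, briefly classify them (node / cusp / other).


No singular points in the scanned grid; C is smooth there.

Compute partial derivatives:
  f_x = 3 - 8*x.
  f_y = 1.
f_y = 1 is a nonzero constant, so f_y never vanishes: no point (x, y) can satisfy f = f_x = f_y = 0. In particular no (x, y) ∈ {−4, ..., 4}² is singular; the curve is smooth.


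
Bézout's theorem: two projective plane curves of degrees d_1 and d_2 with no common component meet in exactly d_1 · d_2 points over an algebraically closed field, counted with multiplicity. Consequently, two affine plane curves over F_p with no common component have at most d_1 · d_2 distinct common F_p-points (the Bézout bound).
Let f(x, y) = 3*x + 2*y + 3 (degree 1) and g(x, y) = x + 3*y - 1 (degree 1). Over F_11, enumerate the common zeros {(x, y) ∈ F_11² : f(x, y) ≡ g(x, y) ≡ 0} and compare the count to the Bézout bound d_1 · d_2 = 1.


Common zeros: {(0, 4)}; count = 1; Bézout bound = 1.

deg(f) = 1, deg(g) = 1, so Bézout bound = 1.
Scan x ∈ F_11. For each x, list the y ∈ F_11 with f(x, y) ≡ 0 and those with g(x, y) ≡ 0 (mod 11); the common zeros in that column are the intersection.
  x = 0: f ≡ 0 at y ∈ {4}; g ≡ 0 at y ∈ {4}; common: {4}.
  x = 1: f ≡ 0 at y ∈ {8}; g ≡ 0 at y ∈ {0}; common: ∅.
  x = 2: f ≡ 0 at y ∈ {1}; g ≡ 0 at y ∈ {7}; common: ∅.
  x = 3: f ≡ 0 at y ∈ {5}; g ≡ 0 at y ∈ {3}; common: ∅.
  x = 4: f ≡ 0 at y ∈ {9}; g ≡ 0 at y ∈ {10}; common: ∅.
  x = 5: f ≡ 0 at y ∈ {2}; g ≡ 0 at y ∈ {6}; common: ∅.
  x = 6: f ≡ 0 at y ∈ {6}; g ≡ 0 at y ∈ {2}; common: ∅.
  x = 7: f ≡ 0 at y ∈ {10}; g ≡ 0 at y ∈ {9}; common: ∅.
  x = 8: f ≡ 0 at y ∈ {3}; g ≡ 0 at y ∈ {5}; common: ∅.
  x = 9: f ≡ 0 at y ∈ {7}; g ≡ 0 at y ∈ {1}; common: ∅.
  x = 10: f ≡ 0 at y ∈ {0}; g ≡ 0 at y ∈ {8}; common: ∅.
Collecting: common zeros = {(0, 4)}, so the count is 1.
Comparison with the Bézout bound: 1 ≤ 1 = deg(f)·deg(g), as expected for curves with no common component (the bound is attained).


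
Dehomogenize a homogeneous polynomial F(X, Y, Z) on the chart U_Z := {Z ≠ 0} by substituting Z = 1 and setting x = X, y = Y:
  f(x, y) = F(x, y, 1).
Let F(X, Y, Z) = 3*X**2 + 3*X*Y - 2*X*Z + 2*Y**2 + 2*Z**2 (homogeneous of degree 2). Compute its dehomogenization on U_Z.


f(x, y) = 3*x**2 + 3*x*y - 2*x + 2*y**2 + 2

On U_Z we set Z = 1. Each monomial c·X^i·Y^j·Z^k in F becomes c·x^i·y^j·1^k = c·x^i·y^j.
Substituting Z = 1: F(X, Y, 1) = 3*x**2 + 3*x*y - 2*x + 2*y**2 + 2.
Note: deg(f) ≤ deg(F) = 2; strict inequality happens when F is divisible by Z (lost terms).


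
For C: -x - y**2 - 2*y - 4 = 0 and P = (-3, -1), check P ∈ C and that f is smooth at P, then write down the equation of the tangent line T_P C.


Tangent line at P: -x - 3 = 0.

Step 1: f(-3, -1) = 0, so P lies on C.
Step 2: partial derivatives
  f_x(x, y) = -1, f_y(x, y) = -2*y - 2.
  f_x(P) = -1, f_y(P) = 0 (gradient nonzero, so P is smooth).
Step 3: tangent line at P: -1·(x − -3) + 0·(y − -1) = 0.
Expanding: -x - 3 = 0.


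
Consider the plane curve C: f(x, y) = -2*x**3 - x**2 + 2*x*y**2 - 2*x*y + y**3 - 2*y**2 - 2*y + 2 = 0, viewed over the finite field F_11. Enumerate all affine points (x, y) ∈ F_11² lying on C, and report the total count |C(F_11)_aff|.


Affine F_11-points: {(2, 10), (3, 3), (4, 4), (8, 1), (9, 1), (9, 7), (9, 9), (10, 1)}; count = 8.

For each of the 121 pairs (x, y) ∈ F_11², evaluate f(x, y) mod 11. Record the zeros.
  x = 0: [0↦2, 1↦10, 2↦9, 3↦5, 4↦4, 5↦1, 6↦2, 7↦2, 8↦7, 9↦1, 10↦1]  zeros at y ∈ ∅
  x = 1: [0↦10, 1↦7, 2↦10, 3↦3, 4↦3, 5↦5, 6↦4, 7↦6, 8↦6, 9↦10, 10↦2]  zeros at y ∈ ∅
  x = 2: [0↦4, 1↦1, 2↦8, 3↦9, 4↦10, 5↦6, 6↦3, 7↦7, 8↦2, 9↦5, 10↦0]  zeros at y ∈ {10}
  x = 3: [0↦5, 1↦2, 2↦2, 3↦0, 4↦2, 5↦3, 6↦9, 7↦4, 8↦5, 9↦7, 10↦5]  zeros at y ∈ {3}
  x = 4: [0↦1, 1↦9, 2↦2, 3↦8, 4↦0, 5↦6, 6↦10, 7↦7, 8↦3, 9↦4, 10↦5]  zeros at y ∈ {4}
  x = 5: [0↦2, 1↦10, 2↦7, 3↦10, 4↦3, 5↦3, 6↦5, 7↦4, 8↦6, 9↦6, 10↦10]  zeros at y ∈ ∅
  x = 6: [0↦7, 1↦4, 2↦5, 3↦5, 4↦10, 5↦4, 6↦4, 7↦5, 8↦2, 9↦1, 10↦8]  zeros at y ∈ ∅
  x = 7: [0↦4, 1↦1, 2↦6, 3↦3, 4↦9, 5↦8, 6↦6, 7↦9, 8↦1, 9↦10, 10↦9]  zeros at y ∈ ∅
  x = 8: [0↦3, 1↦0, 2↦9, 3↦3, 4↦10, 5↦3, 6↦10, 7↦4, 8↦2, 9↦10, 10↦1]  zeros at y ∈ {1}
  x = 9: [0↦3, 1↦0, 2↦2, 3↦4, 4↦1, 5↦10, 6↦4, 7↦0, 8↦4, 9↦0, 10↦5]  zeros at y ∈ {1, 7, 9}
  x = 10: [0↦3, 1↦0, 2↦6, 3↦5, 4↦3, 5↦6, 6↦9, 7↦7, 8↦6, 9↦1, 10↦9]  zeros at y ∈ {1}
Collecting zeros: affine points = {(2, 10), (3, 3), (4, 4), (8, 1), (9, 1), (9, 7), (9, 9), (10, 1)}.
Total count |C(F_11)_aff| = 8.


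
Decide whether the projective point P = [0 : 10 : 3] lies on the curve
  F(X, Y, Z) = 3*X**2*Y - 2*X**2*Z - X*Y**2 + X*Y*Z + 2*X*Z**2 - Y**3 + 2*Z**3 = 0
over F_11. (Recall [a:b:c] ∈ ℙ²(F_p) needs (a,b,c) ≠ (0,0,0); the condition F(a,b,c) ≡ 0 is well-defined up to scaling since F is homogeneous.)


F(0,10,3) ≡ 0 (mod 11); P is on the curve.

Evaluate F(0, 10, 3) term-by-term (mod 11).
  3*X**2*Y ↦ 3·0·10·1 = 0
  -2*X**2*Z ↦ -2·0·1·3 = 0
  -X*Y**2 ↦ -1·0·100·1 = 0
  X*Y*Z ↦ 1·0·10·3 = 0
  2*X*Z**2 ↦ 2·0·1·9 = 0
  -Y**3 ↦ -1·1·1000·1 = -1000
  2*Z**3 ↦ 2·1·1·27 = 54
Sum: F(0, 10, 3) = (0) + (0) + (0) + (0) + (0) + (-1000) + (54) = -946.
Reducing mod 11: -946 ≡ 0 (mod 11).
Since F(a, b, c) ≡ 0 (mod 11), P lies on the curve.


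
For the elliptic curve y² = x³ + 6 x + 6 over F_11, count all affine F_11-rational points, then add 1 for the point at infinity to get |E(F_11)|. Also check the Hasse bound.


Affine points = {(2, 2), (2, 9), (6, 4), (6, 7), (8, 4), (8, 7)}; affine count = 6; |E(F_11)| = 7.

Discriminant check: Δ ∝ 4a³ + 27b² = 4·6³ + 27·6² = 4·216 + 27·36 ≡ 10 (mod 11). Nonzero ⇒ E is nonsingular.
For each x ∈ F_11, compute rhs = x³ + 6·x + 6 mod 11, then count y ∈ F_11 with y² ≡ rhs.
  x = 0: rhs = 6, matching y values: none (0 points).
  x = 1: rhs = 2, matching y values: none (0 points).
  x = 2: rhs = 4, matching y values: 2, 9 (2 points).
  x = 3: rhs = 7, matching y values: none (0 points).
  x = 4: rhs = 6, matching y values: none (0 points).
  x = 5: rhs = 7, matching y values: none (0 points).
  x = 6: rhs = 5, matching y values: 4, 7 (2 points).
  x = 7: rhs = 6, matching y values: none (0 points).
  x = 8: rhs = 5, matching y values: 4, 7 (2 points).
  x = 9: rhs = 8, matching y values: none (0 points).
  x = 10: rhs = 10, matching y values: none (0 points).
Total affine count: 6.
Full point count |E(F_11)| = 6 + 1 = 7.
Hasse bound: |7 − (11+1)| = |-5| = 5 ≤ 2√11 ≈ 6.6332 ✓.


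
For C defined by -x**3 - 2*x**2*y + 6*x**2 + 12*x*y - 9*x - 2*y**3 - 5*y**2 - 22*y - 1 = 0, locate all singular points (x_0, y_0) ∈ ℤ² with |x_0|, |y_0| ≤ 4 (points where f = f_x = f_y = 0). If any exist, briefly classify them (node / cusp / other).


Singular points: {(3, -1)}; classification: node.

Compute partial derivatives:
  f_x = -3*x**2 - 4*x*y + 12*x + 12*y - 9.
  f_y = -2*x**2 + 12*x - 6*y**2 - 10*y - 22.
Scan x_0 ∈ {−4, ..., 4}. For each x_0, f_y(x_0, y) is a polynomial in y; find its integer roots y ∈ {−4, ..., 4}, then test f_x and f at those candidates.
  x = -4: f_y(-4, y) = -6*y**2 - 10*y - 102; no integer root y with |y| ≤ 4.
  x = -3: f_y(-3, y) = -6*y**2 - 10*y - 76; no integer root y with |y| ≤ 4.
  x = -2: f_y(-2, y) = -6*y**2 - 10*y - 54; no integer root y with |y| ≤ 4.
  x = -1: f_y(-1, y) = -6*y**2 - 10*y - 36; no integer root y with |y| ≤ 4.
  x = 0: f_y(0, y) = -6*y**2 - 10*y - 22; no integer root y with |y| ≤ 4.
  x = 1: f_y(1, y) = -6*y**2 - 10*y - 12; no integer root y with |y| ≤ 4.
  x = 2: f_y(2, y) = -6*y**2 - 10*y - 6; no integer root y with |y| ≤ 4.
  x = 3: f_y(3, y) = -6*y**2 - 10*y - 4; vanishes at y ∈ {-1}. (3, -1): f_x = 0, f = 0 — SINGULAR.
  x = 4: f_y(4, y) = -6*y**2 - 10*y - 6; no integer root y with |y| ≤ 4.
Only singular point on the grid: (3, -1).
Classify: substitute x = 3 + u, y = -1 + v and expand: f = -u**3 - 2*u**2*v - u**2 - 2*v**3 + v**2.
No constant or linear terms (consistent with a singular point). Quadratic part: -u**2 + v**2. Cubic part: -u**3 - 2*u**2*v - 2*v**3.
The quadratic part v**2 - u**2 = (v − u)(v + u) splits into two distinct linear factors, so there are two distinct tangent lines y − -1 = ±(x − 3) — this is a node (ordinary double point).
Classification: node.


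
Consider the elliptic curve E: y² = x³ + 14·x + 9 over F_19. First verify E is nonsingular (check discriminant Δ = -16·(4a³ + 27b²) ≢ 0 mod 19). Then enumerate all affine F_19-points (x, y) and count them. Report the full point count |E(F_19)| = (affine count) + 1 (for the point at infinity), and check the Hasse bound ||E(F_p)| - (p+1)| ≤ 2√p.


Affine points = {(0, 3), (0, 16), (1, 9), (1, 10), (2, 8), (2, 11), (6, 9), (6, 10), (8, 5), (8, 14), (9, 3), (9, 16), (10, 3), (10, 16), (12, 9), (12, 10), (14, 2), (14, 17), (16, 4), (16, 15), (17, 7), (17, 12)}; affine count = 22; |E(F_19)| = 23.

Discriminant check: Δ ∝ 4a³ + 27b² = 4·14³ + 27·9² = 4·2744 + 27·81 ≡ 15 (mod 19). Nonzero ⇒ E is nonsingular.
For each x ∈ F_19, compute rhs = x³ + 14·x + 9 mod 19, then count y ∈ F_19 with y² ≡ rhs.
  x = 0: rhs = 9, matching y values: 3, 16 (2 points).
  x = 1: rhs = 5, matching y values: 9, 10 (2 points).
  x = 2: rhs = 7, matching y values: 8, 11 (2 points).
  x = 3: rhs = 2, matching y values: none (0 points).
  x = 4: rhs = 15, matching y values: none (0 points).
  x = 5: rhs = 14, matching y values: none (0 points).
  x = 6: rhs = 5, matching y values: 9, 10 (2 points).
  x = 7: rhs = 13, matching y values: none (0 points).
  x = 8: rhs = 6, matching y values: 5, 14 (2 points).
  x = 9: rhs = 9, matching y values: 3, 16 (2 points).
  x = 10: rhs = 9, matching y values: 3, 16 (2 points).
  x = 11: rhs = 12, matching y values: none (0 points).
  x = 12: rhs = 5, matching y values: 9, 10 (2 points).
  x = 13: rhs = 13, matching y values: none (0 points).
  x = 14: rhs = 4, matching y values: 2, 17 (2 points).
  x = 15: rhs = 3, matching y values: none (0 points).
  x = 16: rhs = 16, matching y values: 4, 15 (2 points).
  x = 17: rhs = 11, matching y values: 7, 12 (2 points).
  x = 18: rhs = 13, matching y values: none (0 points).
Total affine count: 22.
Full point count |E(F_19)| = 22 + 1 = 23.
Hasse bound: |23 − (19+1)| = |3| = 3 ≤ 2√19 ≈ 8.7178 ✓.


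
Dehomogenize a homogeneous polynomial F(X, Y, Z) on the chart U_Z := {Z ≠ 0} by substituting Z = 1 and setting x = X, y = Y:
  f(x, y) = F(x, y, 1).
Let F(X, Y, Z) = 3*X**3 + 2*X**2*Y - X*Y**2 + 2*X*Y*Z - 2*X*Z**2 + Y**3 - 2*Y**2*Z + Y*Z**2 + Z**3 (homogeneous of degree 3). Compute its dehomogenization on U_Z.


f(x, y) = 3*x**3 + 2*x**2*y - x*y**2 + 2*x*y - 2*x + y**3 - 2*y**2 + y + 1

On U_Z we set Z = 1. Each monomial c·X^i·Y^j·Z^k in F becomes c·x^i·y^j·1^k = c·x^i·y^j.
Substituting Z = 1: F(X, Y, 1) = 3*x**3 + 2*x**2*y - x*y**2 + 2*x*y - 2*x + y**3 - 2*y**2 + y + 1.
Note: deg(f) ≤ deg(F) = 3; strict inequality happens when F is divisible by Z (lost terms).


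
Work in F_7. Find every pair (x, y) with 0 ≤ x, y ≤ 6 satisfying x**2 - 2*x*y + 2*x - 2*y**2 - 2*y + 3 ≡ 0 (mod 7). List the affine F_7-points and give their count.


Affine F_7-points: {(0, 3), (1, 1), (1, 4), (4, 3), (4, 6), (5, 4), (6, 1), (6, 6)}; count = 8.

For each of the 49 pairs (x, y) ∈ F_7², evaluate f(x, y) mod 7. Record the zeros.
  x = 0: [0↦3, 1↦6, 2↦5, 3↦0, 4↦5, 5↦6, 6↦3]  zeros at y ∈ {3}
  x = 1: [0↦6, 1↦0, 2↦4, 3↦4, 4↦0, 5↦6, 6↦1]  zeros at y ∈ {1, 4}
  x = 2: [0↦4, 1↦3, 2↦5, 3↦3, 4↦4, 5↦1, 6↦1]  zeros at y ∈ ∅
  x = 3: [0↦4, 1↦1, 2↦1, 3↦4, 4↦3, 5↦5, 6↦3]  zeros at y ∈ ∅
  x = 4: [0↦6, 1↦1, 2↦6, 3↦0, 4↦4, 5↦4, 6↦0]  zeros at y ∈ {3, 6}
  x = 5: [0↦3, 1↦3, 2↦6, 3↦5, 4↦0, 5↦5, 6↦6]  zeros at y ∈ {4}
  x = 6: [0↦2, 1↦0, 2↦1, 3↦5, 4↦5, 5↦1, 6↦0]  zeros at y ∈ {1, 6}
Collecting zeros: affine points = {(0, 3), (1, 1), (1, 4), (4, 3), (4, 6), (5, 4), (6, 1), (6, 6)}.
Total count |C(F_7)_aff| = 8.


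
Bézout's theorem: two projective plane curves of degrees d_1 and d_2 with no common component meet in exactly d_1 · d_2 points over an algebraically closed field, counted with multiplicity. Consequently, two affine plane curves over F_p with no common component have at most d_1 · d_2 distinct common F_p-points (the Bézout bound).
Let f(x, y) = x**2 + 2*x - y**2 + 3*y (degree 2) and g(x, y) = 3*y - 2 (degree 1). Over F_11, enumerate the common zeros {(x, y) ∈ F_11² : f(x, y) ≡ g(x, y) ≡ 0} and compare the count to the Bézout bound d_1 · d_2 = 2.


Common zeros: ∅; count = 0; Bézout bound = 2.

deg(f) = 2, deg(g) = 1, so Bézout bound = 2.
Scan x ∈ F_11. For each x, list the y ∈ F_11 with f(x, y) ≡ 0 and those with g(x, y) ≡ 0 (mod 11); the common zeros in that column are the intersection.
  x = 0: f ≡ 0 at y ∈ {0, 3}; g ≡ 0 at y ∈ {8}; common: ∅.
  x = 1: f ≡ 0 at y ∈ ∅; g ≡ 0 at y ∈ {8}; common: ∅.
  x = 2: f ≡ 0 at y ∈ ∅; g ≡ 0 at y ∈ {8}; common: ∅.
  x = 3: f ≡ 0 at y ∈ {4, 10}; g ≡ 0 at y ∈ {8}; common: ∅.
  x = 4: f ≡ 0 at y ∈ ∅; g ≡ 0 at y ∈ {8}; common: ∅.
  x = 5: f ≡ 0 at y ∈ ∅; g ≡ 0 at y ∈ {8}; common: ∅.
  x = 6: f ≡ 0 at y ∈ {4, 10}; g ≡ 0 at y ∈ {8}; common: ∅.
  x = 7: f ≡ 0 at y ∈ ∅; g ≡ 0 at y ∈ {8}; common: ∅.
  x = 8: f ≡ 0 at y ∈ ∅; g ≡ 0 at y ∈ {8}; common: ∅.
  x = 9: f ≡ 0 at y ∈ {0, 3}; g ≡ 0 at y ∈ {8}; common: ∅.
  x = 10: f ≡ 0 at y ∈ {5, 9}; g ≡ 0 at y ∈ {8}; common: ∅.
Collecting: common zeros = ∅, so the count is 0.
Comparison with the Bézout bound: 0 ≤ 2 = deg(f)·deg(g), as expected for curves with no common component (the affine F_11-count falls short of the bound because intersections may lie at infinity, over extension fields, or carry multiplicity).


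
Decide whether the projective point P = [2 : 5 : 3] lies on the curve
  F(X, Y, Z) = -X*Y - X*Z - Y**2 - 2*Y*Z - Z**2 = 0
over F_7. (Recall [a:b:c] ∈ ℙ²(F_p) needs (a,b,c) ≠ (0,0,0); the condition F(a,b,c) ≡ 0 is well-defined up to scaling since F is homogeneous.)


F(2,5,3) ≡ 4 (mod 7); P is NOT on the curve.

Evaluate F(2, 5, 3) term-by-term (mod 7).
  -X*Y ↦ -1·2·5·1 = -10
  -X*Z ↦ -1·2·1·3 = -6
  -Y**2 ↦ -1·1·25·1 = -25
  -2*Y*Z ↦ -2·1·5·3 = -30
  -Z**2 ↦ -1·1·1·9 = -9
Sum: F(2, 5, 3) = (-10) + (-6) + (-25) + (-30) + (-9) = -80.
Reducing mod 7: -80 ≡ 4 (mod 7).
Since F(a, b, c) ≡ 4 ≠ 0 (mod 7), P does NOT lie on the curve.


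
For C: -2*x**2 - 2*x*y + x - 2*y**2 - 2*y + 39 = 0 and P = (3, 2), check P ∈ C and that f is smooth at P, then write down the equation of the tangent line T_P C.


Tangent line at P: -15*x - 16*y + 77 = 0.

Step 1: f(3, 2) = 0, so P lies on C.
Step 2: partial derivatives
  f_x(x, y) = -4*x - 2*y + 1, f_y(x, y) = -2*x - 4*y - 2.
  f_x(P) = -15, f_y(P) = -16 (gradient nonzero, so P is smooth).
Step 3: tangent line at P: -15·(x − 3) + -16·(y − 2) = 0.
Expanding: -15*x - 16*y + 77 = 0.


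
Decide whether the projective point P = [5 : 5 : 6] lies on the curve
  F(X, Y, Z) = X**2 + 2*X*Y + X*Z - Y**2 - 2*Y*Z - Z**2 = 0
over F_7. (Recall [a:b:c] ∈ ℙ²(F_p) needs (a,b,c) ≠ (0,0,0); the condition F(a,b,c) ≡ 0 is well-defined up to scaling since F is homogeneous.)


F(5,5,6) ≡ 5 (mod 7); P is NOT on the curve.

Evaluate F(5, 5, 6) term-by-term (mod 7).
  X**2 ↦ 1·25·1·1 = 25
  2*X*Y ↦ 2·5·5·1 = 50
  X*Z ↦ 1·5·1·6 = 30
  -Y**2 ↦ -1·1·25·1 = -25
  -2*Y*Z ↦ -2·1·5·6 = -60
  -Z**2 ↦ -1·1·1·36 = -36
Sum: F(5, 5, 6) = (25) + (50) + (30) + (-25) + (-60) + (-36) = -16.
Reducing mod 7: -16 ≡ 5 (mod 7).
Since F(a, b, c) ≡ 5 ≠ 0 (mod 7), P does NOT lie on the curve.


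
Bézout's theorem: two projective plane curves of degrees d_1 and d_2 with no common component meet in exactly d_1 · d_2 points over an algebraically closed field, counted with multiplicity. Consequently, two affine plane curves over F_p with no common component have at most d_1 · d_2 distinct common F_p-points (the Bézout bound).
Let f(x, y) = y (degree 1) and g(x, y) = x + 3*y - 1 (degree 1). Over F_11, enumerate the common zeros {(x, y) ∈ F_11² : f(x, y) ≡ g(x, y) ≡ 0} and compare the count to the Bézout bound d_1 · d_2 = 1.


Common zeros: {(1, 0)}; count = 1; Bézout bound = 1.

deg(f) = 1, deg(g) = 1, so Bézout bound = 1.
Scan x ∈ F_11. For each x, list the y ∈ F_11 with f(x, y) ≡ 0 and those with g(x, y) ≡ 0 (mod 11); the common zeros in that column are the intersection.
  x = 0: f ≡ 0 at y ∈ {0}; g ≡ 0 at y ∈ {4}; common: ∅.
  x = 1: f ≡ 0 at y ∈ {0}; g ≡ 0 at y ∈ {0}; common: {0}.
  x = 2: f ≡ 0 at y ∈ {0}; g ≡ 0 at y ∈ {7}; common: ∅.
  x = 3: f ≡ 0 at y ∈ {0}; g ≡ 0 at y ∈ {3}; common: ∅.
  x = 4: f ≡ 0 at y ∈ {0}; g ≡ 0 at y ∈ {10}; common: ∅.
  x = 5: f ≡ 0 at y ∈ {0}; g ≡ 0 at y ∈ {6}; common: ∅.
  x = 6: f ≡ 0 at y ∈ {0}; g ≡ 0 at y ∈ {2}; common: ∅.
  x = 7: f ≡ 0 at y ∈ {0}; g ≡ 0 at y ∈ {9}; common: ∅.
  x = 8: f ≡ 0 at y ∈ {0}; g ≡ 0 at y ∈ {5}; common: ∅.
  x = 9: f ≡ 0 at y ∈ {0}; g ≡ 0 at y ∈ {1}; common: ∅.
  x = 10: f ≡ 0 at y ∈ {0}; g ≡ 0 at y ∈ {8}; common: ∅.
Collecting: common zeros = {(1, 0)}, so the count is 1.
Comparison with the Bézout bound: 1 ≤ 1 = deg(f)·deg(g), as expected for curves with no common component (the bound is attained).


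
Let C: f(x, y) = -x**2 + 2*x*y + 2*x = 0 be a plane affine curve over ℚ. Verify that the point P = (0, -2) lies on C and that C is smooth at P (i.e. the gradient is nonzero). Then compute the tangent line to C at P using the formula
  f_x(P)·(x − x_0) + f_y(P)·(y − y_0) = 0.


Tangent line at P: -2*x = 0.

Step 1: f(0, -2) = 0, so P lies on C.
Step 2: partial derivatives
  f_x(x, y) = -2*x + 2*y + 2, f_y(x, y) = 2*x.
  f_x(P) = -2, f_y(P) = 0 (gradient nonzero, so P is smooth).
Step 3: tangent line at P: -2·(x − 0) + 0·(y − -2) = 0.
Expanding: -2*x = 0.


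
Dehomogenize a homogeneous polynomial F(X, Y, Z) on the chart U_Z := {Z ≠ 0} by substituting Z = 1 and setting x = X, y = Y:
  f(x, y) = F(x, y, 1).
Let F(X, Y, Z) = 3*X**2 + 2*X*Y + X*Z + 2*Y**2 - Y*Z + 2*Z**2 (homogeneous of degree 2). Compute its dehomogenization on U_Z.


f(x, y) = 3*x**2 + 2*x*y + x + 2*y**2 - y + 2

On U_Z we set Z = 1. Each monomial c·X^i·Y^j·Z^k in F becomes c·x^i·y^j·1^k = c·x^i·y^j.
Substituting Z = 1: F(X, Y, 1) = 3*x**2 + 2*x*y + x + 2*y**2 - y + 2.
Note: deg(f) ≤ deg(F) = 2; strict inequality happens when F is divisible by Z (lost terms).


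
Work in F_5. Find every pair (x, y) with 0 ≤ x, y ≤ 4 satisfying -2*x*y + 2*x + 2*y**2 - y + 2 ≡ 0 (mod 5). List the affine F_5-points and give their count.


Affine F_5-points: {(0, 4), (3, 3), (4, 0), (4, 2)}; count = 4.

For each of the 25 pairs (x, y) ∈ F_5², evaluate f(x, y) mod 5. Record the zeros.
  x = 0: [0↦2, 1↦3, 2↦3, 3↦2, 4↦0]  zeros at y ∈ {4}
  x = 1: [0↦4, 1↦3, 2↦1, 3↦3, 4↦4]  zeros at y ∈ ∅
  x = 2: [0↦1, 1↦3, 2↦4, 3↦4, 4↦3]  zeros at y ∈ ∅
  x = 3: [0↦3, 1↦3, 2↦2, 3↦0, 4↦2]  zeros at y ∈ {3}
  x = 4: [0↦0, 1↦3, 2↦0, 3↦1, 4↦1]  zeros at y ∈ {0, 2}
Collecting zeros: affine points = {(0, 4), (3, 3), (4, 0), (4, 2)}.
Total count |C(F_5)_aff| = 4.


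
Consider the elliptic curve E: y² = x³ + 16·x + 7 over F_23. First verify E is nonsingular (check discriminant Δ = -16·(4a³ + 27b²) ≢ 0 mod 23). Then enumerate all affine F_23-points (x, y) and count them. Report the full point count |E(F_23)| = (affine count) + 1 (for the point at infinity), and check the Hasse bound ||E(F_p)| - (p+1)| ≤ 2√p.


Affine points = {(1, 1), (1, 22), (2, 1), (2, 22), (3, 6), (3, 17), (7, 5), (7, 18), (8, 7), (8, 16), (9, 11), (9, 12), (12, 8), (12, 15), (14, 10), (14, 13), (16, 9), (16, 14), (18, 3), (18, 20), (20, 1), (20, 22), (21, 6), (21, 17), (22, 6), (22, 17)}; affine count = 26; |E(F_23)| = 27.

Discriminant check: Δ ∝ 4a³ + 27b² = 4·16³ + 27·7² = 4·4096 + 27·49 ≡ 20 (mod 23). Nonzero ⇒ E is nonsingular.
For each x ∈ F_23, compute rhs = x³ + 16·x + 7 mod 23, then count y ∈ F_23 with y² ≡ rhs.
  x = 0: rhs = 7, matching y values: none (0 points).
  x = 1: rhs = 1, matching y values: 1, 22 (2 points).
  x = 2: rhs = 1, matching y values: 1, 22 (2 points).
  x = 3: rhs = 13, matching y values: 6, 17 (2 points).
  x = 4: rhs = 20, matching y values: none (0 points).
  x = 5: rhs = 5, matching y values: none (0 points).
  x = 6: rhs = 20, matching y values: none (0 points).
  x = 7: rhs = 2, matching y values: 5, 18 (2 points).
  x = 8: rhs = 3, matching y values: 7, 16 (2 points).
  x = 9: rhs = 6, matching y values: 11, 12 (2 points).
  x = 10: rhs = 17, matching y values: none (0 points).
  x = 11: rhs = 19, matching y values: none (0 points).
  x = 12: rhs = 18, matching y values: 8, 15 (2 points).
  x = 13: rhs = 20, matching y values: none (0 points).
  x = 14: rhs = 8, matching y values: 10, 13 (2 points).
  x = 15: rhs = 11, matching y values: none (0 points).
  x = 16: rhs = 12, matching y values: 9, 14 (2 points).
  x = 17: rhs = 17, matching y values: none (0 points).
  x = 18: rhs = 9, matching y values: 3, 20 (2 points).
  x = 19: rhs = 17, matching y values: none (0 points).
  x = 20: rhs = 1, matching y values: 1, 22 (2 points).
  x = 21: rhs = 13, matching y values: 6, 17 (2 points).
  x = 22: rhs = 13, matching y values: 6, 17 (2 points).
Total affine count: 26.
Full point count |E(F_23)| = 26 + 1 = 27.
Hasse bound: |27 − (23+1)| = |3| = 3 ≤ 2√23 ≈ 9.5917 ✓.


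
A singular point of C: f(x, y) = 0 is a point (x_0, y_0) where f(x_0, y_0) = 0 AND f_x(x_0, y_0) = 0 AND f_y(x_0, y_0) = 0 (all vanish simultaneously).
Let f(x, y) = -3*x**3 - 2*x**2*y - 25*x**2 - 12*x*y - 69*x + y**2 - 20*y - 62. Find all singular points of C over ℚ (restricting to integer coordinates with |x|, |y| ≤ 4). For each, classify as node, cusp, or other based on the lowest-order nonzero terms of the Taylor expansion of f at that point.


Singular points: {(-3, 1)}; classification: cusp.

Compute partial derivatives:
  f_x = -9*x**2 - 4*x*y - 50*x - 12*y - 69.
  f_y = -2*x**2 - 12*x + 2*y - 20.
Scan x_0 ∈ {−4, ..., 4}. For each x_0, f_y(x_0, y) is a polynomial in y; find its integer roots y ∈ {−4, ..., 4}, then test f_x and f at those candidates.
  x = -4: f_y(-4, y) = 2*y - 4; vanishes at y ∈ {2}. (-4, 2): f_x = -5 ≠ 0.
  x = -3: f_y(-3, y) = 2*y - 2; vanishes at y ∈ {1}. (-3, 1): f_x = 0, f = 0 — SINGULAR.
  x = -2: f_y(-2, y) = 2*y - 4; vanishes at y ∈ {2}. (-2, 2): f_x = -13 ≠ 0.
  x = -1: f_y(-1, y) = 2*y - 10; no integer root y with |y| ≤ 4.
  x = 0: f_y(0, y) = 2*y - 20; no integer root y with |y| ≤ 4.
  x = 1: f_y(1, y) = 2*y - 34; no integer root y with |y| ≤ 4.
  x = 2: f_y(2, y) = 2*y - 52; no integer root y with |y| ≤ 4.
  x = 3: f_y(3, y) = 2*y - 74; no integer root y with |y| ≤ 4.
  x = 4: f_y(4, y) = 2*y - 100; no integer root y with |y| ≤ 4.
Only singular point on the grid: (-3, 1).
Classify: substitute x = -3 + u, y = 1 + v and expand: f = -3*u**3 - 2*u**2*v + v**2.
No constant or linear terms (consistent with a singular point). Quadratic part: v**2. Cubic part: -3*u**3 - 2*u**2*v.
The quadratic part v**2 is a perfect square, so there is a single (double) tangent line v = 0, i.e. y = 1. Restricting the cubic part to that line (v = 0) leaves -3*u**3 ≠ 0, so f is not divisible by v and the branch is v² ≈ 3*u**3 to lowest order — this is a cusp.
Classification: cusp.


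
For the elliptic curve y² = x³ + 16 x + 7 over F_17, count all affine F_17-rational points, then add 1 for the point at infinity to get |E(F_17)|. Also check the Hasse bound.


Affine points = {(2, 8), (2, 9), (4, 4), (4, 13), (5, 5), (5, 12), (6, 8), (6, 9), (8, 1), (8, 16), (9, 8), (9, 9), (11, 1), (11, 16), (13, 7), (13, 10), (14, 0), (15, 1), (15, 16)}; affine count = 19; |E(F_17)| = 20.

Discriminant check: Δ ∝ 4a³ + 27b² = 4·16³ + 27·7² = 4·4096 + 27·49 ≡ 10 (mod 17). Nonzero ⇒ E is nonsingular.
For each x ∈ F_17, compute rhs = x³ + 16·x + 7 mod 17, then count y ∈ F_17 with y² ≡ rhs.
  x = 0: rhs = 7, matching y values: none (0 points).
  x = 1: rhs = 7, matching y values: none (0 points).
  x = 2: rhs = 13, matching y values: 8, 9 (2 points).
  x = 3: rhs = 14, matching y values: none (0 points).
  x = 4: rhs = 16, matching y values: 4, 13 (2 points).
  x = 5: rhs = 8, matching y values: 5, 12 (2 points).
  x = 6: rhs = 13, matching y values: 8, 9 (2 points).
  x = 7: rhs = 3, matching y values: none (0 points).
  x = 8: rhs = 1, matching y values: 1, 16 (2 points).
  x = 9: rhs = 13, matching y values: 8, 9 (2 points).
  x = 10: rhs = 11, matching y values: none (0 points).
  x = 11: rhs = 1, matching y values: 1, 16 (2 points).
  x = 12: rhs = 6, matching y values: none (0 points).
  x = 13: rhs = 15, matching y values: 7, 10 (2 points).
  x = 14: rhs = 0, matching y values: 0 (1 points).
  x = 15: rhs = 1, matching y values: 1, 16 (2 points).
  x = 16: rhs = 7, matching y values: none (0 points).
Total affine count: 19.
Full point count |E(F_17)| = 19 + 1 = 20.
Hasse bound: |20 − (17+1)| = |2| = 2 ≤ 2√17 ≈ 8.2462 ✓.
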